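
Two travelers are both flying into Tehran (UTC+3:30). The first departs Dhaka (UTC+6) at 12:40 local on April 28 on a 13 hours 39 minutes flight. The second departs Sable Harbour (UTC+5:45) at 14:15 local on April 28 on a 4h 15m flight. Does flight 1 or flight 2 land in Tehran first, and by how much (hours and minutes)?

the second, by 7 hours 34 minutes

Flight 1 in UTC: 12:40 − 6:00 = 06:40 on Apr 28.
+13 hours and 39 minutes → arrive 20:19 UTC on Apr 28.
Flight 2 in UTC: 14:15 − 5:45 = 08:30 on Apr 28.
+4 hours and 15 minutes → arrive 12:45 UTC on Apr 28.
Flight 2 lands earlier by 7 hours 34 minutes.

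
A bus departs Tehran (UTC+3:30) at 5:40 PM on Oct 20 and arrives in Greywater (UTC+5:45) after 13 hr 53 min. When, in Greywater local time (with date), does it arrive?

9:48 AM on October 21

Convert departure to UTC: 5:40 PM − 3:30 = 2:10 PM UTC on Oct 20.
Add 13 hours 53 minutes travel time → 4:03 AM UTC (Oct 21).
Greywater is UTC+5:45, so local arrival = 4:03 AM + 5:45 = 9:48 AM on Oct 21.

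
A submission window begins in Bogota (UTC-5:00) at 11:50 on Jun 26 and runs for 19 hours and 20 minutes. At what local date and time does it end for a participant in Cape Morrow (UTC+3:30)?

15:40 on June 27

Convert start to UTC: 11:50 + 5:00 = 16:50 UTC on Jun 26.
Add 19 hours and 20 minutes duration → 12:10 UTC (Jun 27).
Cape Morrow is UTC+3:30, so local end time = 12:10 + 3:30 = 15:40 on Jun 27.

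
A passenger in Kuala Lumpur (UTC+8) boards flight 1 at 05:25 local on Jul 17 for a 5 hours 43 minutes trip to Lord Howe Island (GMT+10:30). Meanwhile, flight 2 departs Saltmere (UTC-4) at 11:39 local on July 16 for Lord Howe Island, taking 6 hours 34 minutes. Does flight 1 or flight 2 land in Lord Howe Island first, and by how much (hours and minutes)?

Flight 1 in UTC: 05:25 − 8:00 = 21:25 on Jul 16.
+5 hours and 43 minutes → arrive 03:08 UTC on Jul 17.
Flight 2 in UTC: 11:39 + 4:00 = 15:39 on Jul 16.
+6 hours 34 minutes → arrive 22:13 UTC on Jul 16.
Flight 2 lands earlier by 4 hours 55 minutes.

the second, by 4 hours 55 minutes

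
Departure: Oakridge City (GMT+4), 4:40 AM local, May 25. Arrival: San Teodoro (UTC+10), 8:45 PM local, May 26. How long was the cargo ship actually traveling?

34 hours 5 minutes

San Teodoro is 6:00 ahead of Oakridge City.
Clock-face elapsed time (ignoring zones) is 40 hours 5 minutes.
Actual elapsed = 40 hours 5 minutes − 6:00 = 34 hours 5 minutes.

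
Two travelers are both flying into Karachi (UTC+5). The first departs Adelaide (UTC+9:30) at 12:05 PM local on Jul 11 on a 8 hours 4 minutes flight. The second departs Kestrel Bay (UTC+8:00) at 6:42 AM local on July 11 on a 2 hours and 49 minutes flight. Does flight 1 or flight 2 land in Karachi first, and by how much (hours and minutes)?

Flight 1 in UTC: 12:05 PM − 9:30 = 2:35 AM on Jul 11.
+8 hours 4 minutes → arrive 10:39 AM UTC on Jul 11.
Flight 2 in UTC: 6:42 AM − 8:00 = 10:42 PM on Jul 10.
+2 hours 49 minutes → arrive 1:31 AM UTC on Jul 11.
Flight 2 lands earlier by 9 hours 8 minutes.

the second, by 9 hours 8 minutes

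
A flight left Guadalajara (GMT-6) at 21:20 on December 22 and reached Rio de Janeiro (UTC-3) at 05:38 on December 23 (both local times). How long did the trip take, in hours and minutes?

5 hours 18 minutes

Rio de Janeiro is 3:00 ahead of Guadalajara.
Clock-face elapsed time (ignoring zones) is 8 hours 18 minutes.
Actual elapsed = 8 hours 18 minutes − 3:00 = 5 hours 18 minutes.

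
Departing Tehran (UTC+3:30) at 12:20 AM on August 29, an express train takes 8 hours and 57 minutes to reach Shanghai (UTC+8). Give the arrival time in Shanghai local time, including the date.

Convert departure to UTC: 12:20 AM − 3:30 = 8:50 PM UTC on Aug 28.
Add 8 hours and 57 minutes travel time → 5:47 AM UTC (Aug 29).
Shanghai is UTC+8:00, so local arrival = 5:47 AM + 8:00 = 1:47 PM on Aug 29.

1:47 PM on August 29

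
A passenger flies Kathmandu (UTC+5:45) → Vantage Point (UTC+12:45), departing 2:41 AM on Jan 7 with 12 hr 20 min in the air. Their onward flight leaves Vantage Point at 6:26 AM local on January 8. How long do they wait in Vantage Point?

8 hours 25 minutes

Convert departure to UTC: 2:41 AM − 5:45 = 8:56 PM UTC on Jan 6.
Add 12 hours 20 minutes flight time → 9:16 AM UTC (Jan 7).
Vantage Point is UTC+12:45, so local arrival = 9:16 AM + 12:45 = 10:01 PM on Jan 7.
Layover = 6:26 AM − 10:01 PM (+1 day) = 8 hours 25 minutes.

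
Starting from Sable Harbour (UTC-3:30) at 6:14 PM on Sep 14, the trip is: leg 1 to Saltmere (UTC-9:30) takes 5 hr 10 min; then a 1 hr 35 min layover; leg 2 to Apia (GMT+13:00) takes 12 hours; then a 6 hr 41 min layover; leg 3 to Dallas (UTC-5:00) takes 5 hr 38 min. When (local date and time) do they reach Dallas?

Convert departure to UTC: 6:14 PM + 3:30 = 9:44 PM UTC on Sep 14.
Add 5 hours 10 minutes leg 1 → 2:54 AM UTC (Sep 15).
Add 1 hour 35 minutes layover in Saltmere → 4:29 AM UTC.
Add 12 hours leg 2 → 4:29 PM UTC.
Add 6 hours 41 minutes layover in Apia → 11:10 PM UTC.
Add 5 hours and 38 minutes leg 3 → 4:48 AM UTC (Sep 16).
Dallas is UTC−5:00, so local arrival = 4:48 AM − 5:00 = 11:48 PM on Sep 15.

11:48 PM on Sep 15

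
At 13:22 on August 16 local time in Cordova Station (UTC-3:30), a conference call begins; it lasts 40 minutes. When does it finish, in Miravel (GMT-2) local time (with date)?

15:32 on Aug 16

Convert start to UTC: 13:22 + 3:30 = 16:52 UTC on Aug 16.
Add 40 minutes duration → 17:32 UTC.
Miravel is UTC−2:00, so local end time = 17:32 − 2:00 = 15:32 on Aug 16.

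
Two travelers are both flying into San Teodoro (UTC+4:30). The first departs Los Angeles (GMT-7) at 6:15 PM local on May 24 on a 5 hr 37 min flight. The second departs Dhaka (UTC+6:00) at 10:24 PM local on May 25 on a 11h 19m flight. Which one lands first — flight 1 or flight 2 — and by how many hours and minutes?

Flight 1 in UTC: 6:15 PM + 7:00 = 1:15 AM on May 25.
+5 hours 37 minutes → arrive 6:52 AM UTC on May 25.
Flight 2 in UTC: 10:24 PM − 6:00 = 4:24 PM on May 25.
+11 hours and 19 minutes → arrive 3:43 AM UTC on May 26.
Flight 1 lands earlier by 20 hours 51 minutes.

the first, by 20 hours 51 minutes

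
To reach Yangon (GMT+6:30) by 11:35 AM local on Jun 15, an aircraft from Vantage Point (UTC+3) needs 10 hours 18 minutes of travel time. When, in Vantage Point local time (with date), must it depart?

9:47 PM on Jun 14

Target arrival in UTC: 11:35 AM − 6:30 = 5:05 AM on Jun 15.
Subtract 10 hours 18 minutes → departure 6:47 PM UTC on Jun 14.
Vantage Point is UTC+3:00: 6:47 PM + 3:00 = 9:47 PM on Jun 14.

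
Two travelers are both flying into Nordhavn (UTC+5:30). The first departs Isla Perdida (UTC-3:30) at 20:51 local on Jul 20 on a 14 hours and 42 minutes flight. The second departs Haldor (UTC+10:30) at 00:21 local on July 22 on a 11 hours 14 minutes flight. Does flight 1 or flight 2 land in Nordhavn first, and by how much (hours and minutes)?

the first, by 10 hours 2 minutes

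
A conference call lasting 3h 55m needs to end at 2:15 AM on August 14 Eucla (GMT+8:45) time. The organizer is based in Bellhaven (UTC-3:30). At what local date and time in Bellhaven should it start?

10:05 AM on August 13

Target end time in UTC: 2:15 AM − 8:45 = 5:30 PM on Aug 13.
Subtract 3 hours and 55 minutes → start 1:35 PM UTC on Aug 13.
Bellhaven is UTC−3:30: 1:35 PM − 3:30 = 10:05 AM on Aug 13.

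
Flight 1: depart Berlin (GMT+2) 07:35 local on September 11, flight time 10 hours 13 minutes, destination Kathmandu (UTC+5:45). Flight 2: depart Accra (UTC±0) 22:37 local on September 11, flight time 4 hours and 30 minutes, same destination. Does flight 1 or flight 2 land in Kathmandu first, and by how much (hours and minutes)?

Flight 1 in UTC: 07:35 − 2:00 = 05:35 on Sep 11.
+10 hours 13 minutes → arrive 15:48 UTC on Sep 11.
Flight 2 departs at 22:37 UTC (Sep 11).
+4 hours and 30 minutes → arrive 03:07 UTC on Sep 12.
Flight 1 lands earlier by 11 hours 19 minutes.

the first, by 11 hours 19 minutes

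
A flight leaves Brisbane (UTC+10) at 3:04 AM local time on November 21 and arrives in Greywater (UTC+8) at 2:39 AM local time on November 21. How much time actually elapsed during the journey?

Departure in UTC: 3:04 AM − 10:00 = 5:04 PM on Nov 20.
Arrival in UTC: 2:39 AM − 8:00 = 6:39 PM on Nov 20.
Elapsed = 6:39 PM − 5:04 PM = 1 hour 35 minutes.

1 hour 35 minutes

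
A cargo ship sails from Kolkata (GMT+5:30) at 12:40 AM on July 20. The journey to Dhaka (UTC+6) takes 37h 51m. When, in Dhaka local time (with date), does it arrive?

Convert departure to UTC: 12:40 AM − 5:30 = 7:10 PM UTC on Jul 19.
Add 37 hours and 51 minutes travel time → 9:01 AM UTC (Jul 21).
Dhaka is UTC+6:00, so local arrival = 9:01 AM + 6:00 = 3:01 PM on Jul 21.

3:01 PM on July 21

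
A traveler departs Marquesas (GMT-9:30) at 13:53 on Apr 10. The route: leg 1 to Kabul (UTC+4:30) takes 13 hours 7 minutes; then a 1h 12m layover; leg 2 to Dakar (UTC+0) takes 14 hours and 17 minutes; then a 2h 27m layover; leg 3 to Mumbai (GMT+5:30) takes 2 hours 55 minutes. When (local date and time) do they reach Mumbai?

14:51 on April 12

Convert departure to UTC: 13:53 + 9:30 = 23:23 UTC on Apr 10.
Add 13 hours 7 minutes leg 1 → 12:30 UTC (Apr 11).
Add 1 hour 12 minutes layover in Kabul → 13:42 UTC.
Add 14 hours 17 minutes leg 2 → 03:59 UTC (Apr 12).
Add 2 hours 27 minutes layover in Dakar → 06:26 UTC.
Add 2 hours and 55 minutes leg 3 → 09:21 UTC.
Mumbai is UTC+5:30, so local arrival = 09:21 + 5:30 = 14:51 on Apr 12.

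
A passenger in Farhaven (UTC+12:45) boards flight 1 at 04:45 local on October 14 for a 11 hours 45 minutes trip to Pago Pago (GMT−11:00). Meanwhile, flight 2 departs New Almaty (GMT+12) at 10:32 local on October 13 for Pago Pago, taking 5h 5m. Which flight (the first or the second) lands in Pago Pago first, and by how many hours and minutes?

Flight 1 in UTC: 04:45 − 12:45 = 16:00 on Oct 13.
+11 hours and 45 minutes → arrive 03:45 UTC on Oct 14.
Flight 2 in UTC: 10:32 − 12:00 = 22:32 on Oct 12.
+5 hours and 5 minutes → arrive 03:37 UTC on Oct 13.
Flight 2 lands earlier by 24 hours 8 minutes.

the second, by 24 hours 8 minutes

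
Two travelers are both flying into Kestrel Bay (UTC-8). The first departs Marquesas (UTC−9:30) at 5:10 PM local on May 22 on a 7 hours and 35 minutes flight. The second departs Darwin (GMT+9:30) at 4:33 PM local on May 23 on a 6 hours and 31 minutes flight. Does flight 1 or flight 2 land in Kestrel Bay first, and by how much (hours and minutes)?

the first, by 3 hours 19 minutes

Flight 1 in UTC: 5:10 PM + 9:30 = 2:40 AM on May 23.
+7 hours and 35 minutes → arrive 10:15 AM UTC on May 23.
Flight 2 in UTC: 4:33 PM − 9:30 = 7:03 AM on May 23.
+6 hours and 31 minutes → arrive 1:34 PM UTC on May 23.
Flight 1 lands earlier by 3 hours 19 minutes.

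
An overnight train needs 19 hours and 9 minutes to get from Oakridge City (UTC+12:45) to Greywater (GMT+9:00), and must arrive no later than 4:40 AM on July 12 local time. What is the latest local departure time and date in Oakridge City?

Target arrival in UTC: 4:40 AM − 9:00 = 7:40 PM on Jul 11.
Subtract 19 hours 9 minutes → departure 12:31 AM UTC on Jul 11.
Oakridge City is UTC+12:45: 12:31 AM + 12:45 = 1:16 PM on Jul 11.

1:16 PM on July 11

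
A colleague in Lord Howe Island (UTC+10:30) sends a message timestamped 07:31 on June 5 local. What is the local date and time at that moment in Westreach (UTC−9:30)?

Westreach is 20:00 behind Lord Howe Island.
Shift by the zone difference: 07:31 − 20:00 = 11:31 on Jun 4 in Westreach.

11:31 on Jun 4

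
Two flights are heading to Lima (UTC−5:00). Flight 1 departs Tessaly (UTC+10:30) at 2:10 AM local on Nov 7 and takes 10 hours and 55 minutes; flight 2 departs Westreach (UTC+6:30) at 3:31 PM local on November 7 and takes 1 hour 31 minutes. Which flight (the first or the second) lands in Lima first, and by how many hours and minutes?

Flight 1 in UTC: 2:10 AM − 10:30 = 3:40 PM on Nov 6.
+10 hours 55 minutes → arrive 2:35 AM UTC on Nov 7.
Flight 2 in UTC: 3:31 PM − 6:30 = 9:01 AM on Nov 7.
+1 hour 31 minutes → arrive 10:32 AM UTC on Nov 7.
Flight 1 lands earlier by 7 hours 57 minutes.

the first, by 7 hours 57 minutes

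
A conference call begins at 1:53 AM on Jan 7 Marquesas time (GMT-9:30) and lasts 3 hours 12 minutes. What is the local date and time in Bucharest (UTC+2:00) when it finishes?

Convert start to UTC: 1:53 AM + 9:30 = 11:23 AM UTC on Jan 7.
Add 3 hours 12 minutes duration → 2:35 PM UTC.
Bucharest is UTC+2:00, so local end time = 2:35 PM + 2:00 = 4:35 PM on Jan 7.

4:35 PM on January 7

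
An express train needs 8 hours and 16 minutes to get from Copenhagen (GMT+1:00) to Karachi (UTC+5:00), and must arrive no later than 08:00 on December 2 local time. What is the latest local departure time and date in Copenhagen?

Target arrival in UTC: 08:00 − 5:00 = 03:00 on Dec 2.
Subtract 8 hours and 16 minutes → departure 18:44 UTC on Dec 1.
Copenhagen is UTC+1:00: 18:44 + 1:00 = 19:44 on Dec 1.

19:44 on December 1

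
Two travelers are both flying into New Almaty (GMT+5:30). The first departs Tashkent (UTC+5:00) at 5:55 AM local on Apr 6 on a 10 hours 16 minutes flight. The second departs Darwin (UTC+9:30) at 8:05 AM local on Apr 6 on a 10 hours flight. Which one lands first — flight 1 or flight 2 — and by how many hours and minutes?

Flight 1 in UTC: 5:55 AM − 5:00 = 12:55 AM on Apr 6.
+10 hours 16 minutes → arrive 11:11 AM UTC on Apr 6.
Flight 2 in UTC: 8:05 AM − 9:30 = 10:35 PM on Apr 5.
+10 hours → arrive 8:35 AM UTC on Apr 6.
Flight 2 lands earlier by 2 hours 36 minutes.

the second, by 2 hours 36 minutes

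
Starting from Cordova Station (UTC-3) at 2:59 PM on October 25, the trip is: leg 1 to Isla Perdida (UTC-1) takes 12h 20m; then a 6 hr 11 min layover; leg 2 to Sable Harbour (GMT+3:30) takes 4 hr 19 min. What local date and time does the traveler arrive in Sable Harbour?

8:19 PM on October 26

Convert departure to UTC: 2:59 PM + 3:00 = 5:59 PM UTC on Oct 25.
Add 12 hours 20 minutes leg 1 → 6:19 AM UTC (Oct 26).
Add 6 hours and 11 minutes layover in Isla Perdida → 12:30 PM UTC.
Add 4 hours 19 minutes leg 2 → 4:49 PM UTC.
Sable Harbour is UTC+3:30, so local arrival = 4:49 PM + 3:30 = 8:19 PM on Oct 26.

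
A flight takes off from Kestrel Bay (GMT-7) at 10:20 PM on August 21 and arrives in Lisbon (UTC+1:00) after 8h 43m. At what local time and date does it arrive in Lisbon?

3:03 PM on August 22

Convert departure to UTC: 10:20 PM + 7:00 = 5:20 AM UTC on Aug 22.
Add 8 hours and 43 minutes travel time → 2:03 PM UTC.
Lisbon is UTC+1:00, so local arrival = 2:03 PM + 1:00 = 3:03 PM on Aug 22.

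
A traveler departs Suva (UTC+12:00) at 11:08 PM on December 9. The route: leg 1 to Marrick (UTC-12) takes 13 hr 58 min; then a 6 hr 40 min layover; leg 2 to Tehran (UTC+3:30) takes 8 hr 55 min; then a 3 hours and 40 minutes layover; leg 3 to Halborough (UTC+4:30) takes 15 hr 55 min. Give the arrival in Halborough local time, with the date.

Convert departure to UTC: 11:08 PM − 12:00 = 11:08 AM UTC on Dec 9.
Add 13 hours 58 minutes leg 1 → 1:06 AM UTC (Dec 10).
Add 6 hours and 40 minutes layover in Marrick → 7:46 AM UTC.
Add 8 hours and 55 minutes leg 2 → 4:41 PM UTC.
Add 3 hours and 40 minutes layover in Tehran → 8:21 PM UTC.
Add 15 hours and 55 minutes leg 3 → 12:16 PM UTC (Dec 11).
Halborough is UTC+4:30, so local arrival = 12:16 PM + 4:30 = 4:46 PM on Dec 11.

4:46 PM on December 11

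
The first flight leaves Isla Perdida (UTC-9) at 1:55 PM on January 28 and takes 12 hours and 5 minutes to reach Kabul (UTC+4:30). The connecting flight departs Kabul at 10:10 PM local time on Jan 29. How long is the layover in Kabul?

6 hours 40 minutes

Convert departure to UTC: 1:55 PM + 9:00 = 10:55 PM UTC on Jan 28.
Add 12 hours 5 minutes flight time → 11:00 AM UTC (Jan 29).
Kabul is UTC+4:30, so local arrival = 11:00 AM + 4:30 = 3:30 PM on Jan 29.
Layover = 10:10 PM − 3:30 PM = 6 hours 40 minutes.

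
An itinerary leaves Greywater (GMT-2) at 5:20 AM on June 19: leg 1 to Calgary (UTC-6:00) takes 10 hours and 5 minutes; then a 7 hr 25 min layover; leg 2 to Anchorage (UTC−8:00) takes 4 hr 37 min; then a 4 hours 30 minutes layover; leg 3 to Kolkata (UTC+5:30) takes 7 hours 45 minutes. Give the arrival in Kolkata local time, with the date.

Convert departure to UTC: 5:20 AM + 2:00 = 7:20 AM UTC on Jun 19.
Add 10 hours 5 minutes leg 1 → 5:25 PM UTC.
Add 7 hours and 25 minutes layover in Calgary → 12:50 AM UTC (Jun 20).
Add 4 hours and 37 minutes leg 2 → 5:27 AM UTC.
Add 4 hours and 30 minutes layover in Anchorage → 9:57 AM UTC.
Add 7 hours 45 minutes leg 3 → 5:42 PM UTC.
Kolkata is UTC+5:30, so local arrival = 5:42 PM + 5:30 = 11:12 PM on Jun 20.

11:12 PM on Jun 20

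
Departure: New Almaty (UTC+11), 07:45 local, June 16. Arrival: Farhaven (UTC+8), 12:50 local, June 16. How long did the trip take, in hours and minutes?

Departure in UTC: 07:45 − 11:00 = 20:45 on Jun 15.
Arrival in UTC: 12:50 − 8:00 = 04:50 on Jun 16.
Elapsed = 04:50 − 20:45 (+1 day) = 8 hours 5 minutes.

8 hours 5 minutes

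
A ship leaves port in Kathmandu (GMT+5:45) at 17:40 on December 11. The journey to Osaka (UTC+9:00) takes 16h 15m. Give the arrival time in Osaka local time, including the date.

Osaka is 3:15 ahead of Kathmandu.
After 16 hours 15 minutes it is 09:55 (Dec 12) in Kathmandu.
Shift by the zone difference: 09:55 + 3:15 = 13:10 on Dec 12 in Osaka.

13:10 on December 12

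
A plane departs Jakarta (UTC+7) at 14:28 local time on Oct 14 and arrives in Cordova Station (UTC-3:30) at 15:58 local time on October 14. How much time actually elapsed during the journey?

12 hours

Departure in UTC: 14:28 − 7:00 = 07:28 on Oct 14.
Arrival in UTC: 15:58 + 3:30 = 19:28 on Oct 14.
Elapsed = 19:28 − 07:28 = 12 hours.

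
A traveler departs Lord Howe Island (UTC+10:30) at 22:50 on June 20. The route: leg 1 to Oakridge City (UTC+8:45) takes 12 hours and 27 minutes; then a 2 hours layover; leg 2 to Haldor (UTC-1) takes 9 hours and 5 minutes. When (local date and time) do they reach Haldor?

10:52 on June 21

Convert departure to UTC: 22:50 − 10:30 = 12:20 UTC on Jun 20.
Add 12 hours and 27 minutes leg 1 → 00:47 UTC (Jun 21).
Add 2 hours layover in Oakridge City → 02:47 UTC.
Add 9 hours and 5 minutes leg 2 → 11:52 UTC.
Haldor is UTC−1:00, so local arrival = 11:52 − 1:00 = 10:52 on Jun 21.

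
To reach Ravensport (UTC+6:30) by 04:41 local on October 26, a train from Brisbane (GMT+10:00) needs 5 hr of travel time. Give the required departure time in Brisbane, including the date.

03:11 on October 26

Target arrival in UTC: 04:41 − 6:30 = 22:11 on Oct 25.
Subtract 5 hours → departure 17:11 UTC on Oct 25.
Brisbane is UTC+10:00: 17:11 + 10:00 = 03:11 on Oct 26.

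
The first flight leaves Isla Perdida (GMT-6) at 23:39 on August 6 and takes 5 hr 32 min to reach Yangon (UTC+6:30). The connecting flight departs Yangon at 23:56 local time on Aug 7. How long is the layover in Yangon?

6 hours 15 minutes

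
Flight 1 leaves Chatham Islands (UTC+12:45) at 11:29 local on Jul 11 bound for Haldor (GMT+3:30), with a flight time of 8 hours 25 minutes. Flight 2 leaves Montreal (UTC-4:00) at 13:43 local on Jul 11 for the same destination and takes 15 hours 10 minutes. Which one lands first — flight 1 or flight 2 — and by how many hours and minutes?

the first, by 25 hours 44 minutes

Flight 1 in UTC: 11:29 − 12:45 = 22:44 on Jul 10.
+8 hours 25 minutes → arrive 07:09 UTC on Jul 11.
Flight 2 in UTC: 13:43 + 4:00 = 17:43 on Jul 11.
+15 hours and 10 minutes → arrive 08:53 UTC on Jul 12.
Flight 1 lands earlier by 25 hours 44 minutes.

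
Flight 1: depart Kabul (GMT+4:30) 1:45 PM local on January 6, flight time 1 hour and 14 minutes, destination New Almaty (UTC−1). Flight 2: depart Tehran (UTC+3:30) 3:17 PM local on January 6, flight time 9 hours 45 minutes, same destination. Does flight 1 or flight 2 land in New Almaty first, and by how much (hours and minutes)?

Flight 1 in UTC: 1:45 PM − 4:30 = 9:15 AM on Jan 6.
+1 hour 14 minutes → arrive 10:29 AM UTC on Jan 6.
Flight 2 in UTC: 3:17 PM − 3:30 = 11:47 AM on Jan 6.
+9 hours 45 minutes → arrive 9:32 PM UTC on Jan 6.
Flight 1 lands earlier by 11 hours 3 minutes.

the first, by 11 hours 3 minutes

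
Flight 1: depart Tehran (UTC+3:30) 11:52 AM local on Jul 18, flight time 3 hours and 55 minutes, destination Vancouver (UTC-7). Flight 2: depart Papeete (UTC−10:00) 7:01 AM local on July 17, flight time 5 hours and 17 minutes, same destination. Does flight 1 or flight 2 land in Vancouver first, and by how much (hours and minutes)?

the second, by 13 hours 59 minutes

Flight 1 in UTC: 11:52 AM − 3:30 = 8:22 AM on Jul 18.
+3 hours and 55 minutes → arrive 12:17 PM UTC on Jul 18.
Flight 2 in UTC: 7:01 AM + 10:00 = 5:01 PM on Jul 17.
+5 hours 17 minutes → arrive 10:18 PM UTC on Jul 17.
Flight 2 lands earlier by 13 hours 59 minutes.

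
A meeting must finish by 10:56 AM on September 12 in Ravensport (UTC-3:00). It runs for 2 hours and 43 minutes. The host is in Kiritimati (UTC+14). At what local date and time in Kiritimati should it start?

1:13 AM on September 13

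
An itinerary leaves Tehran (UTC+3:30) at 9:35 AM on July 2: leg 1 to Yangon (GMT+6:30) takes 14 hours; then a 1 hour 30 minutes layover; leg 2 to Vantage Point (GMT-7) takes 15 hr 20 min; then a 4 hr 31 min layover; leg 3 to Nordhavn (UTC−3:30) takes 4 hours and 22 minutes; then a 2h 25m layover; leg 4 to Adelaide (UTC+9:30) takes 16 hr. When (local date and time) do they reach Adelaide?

1:43 AM on July 5

Convert departure to UTC: 9:35 AM − 3:30 = 6:05 AM UTC on Jul 2.
Add 14 hours leg 1 → 8:05 PM UTC.
Add 1 hour 30 minutes layover in Yangon → 9:35 PM UTC.
Add 15 hours and 20 minutes leg 2 → 12:55 PM UTC (Jul 3).
Add 4 hours and 31 minutes layover in Vantage Point → 5:26 PM UTC.
Add 4 hours 22 minutes leg 3 → 9:48 PM UTC.
Add 2 hours and 25 minutes layover in Nordhavn → 12:13 AM UTC (Jul 4).
Add 16 hours leg 4 → 4:13 PM UTC.
Adelaide is UTC+9:30, so local arrival = 4:13 PM + 9:30 = 1:43 AM on Jul 5.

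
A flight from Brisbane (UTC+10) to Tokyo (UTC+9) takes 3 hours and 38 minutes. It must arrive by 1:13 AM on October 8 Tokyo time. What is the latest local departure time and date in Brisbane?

10:35 PM on October 7

Target arrival in UTC: 1:13 AM − 9:00 = 4:13 PM on Oct 7.
Subtract 3 hours and 38 minutes → departure 12:35 PM UTC on Oct 7.
Brisbane is UTC+10:00: 12:35 PM + 10:00 = 10:35 PM on Oct 7.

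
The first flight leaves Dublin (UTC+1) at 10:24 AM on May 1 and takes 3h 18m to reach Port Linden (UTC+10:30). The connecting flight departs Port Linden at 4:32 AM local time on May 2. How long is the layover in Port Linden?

Convert departure to UTC: 10:24 AM − 1:00 = 9:24 AM UTC on May 1.
Add 3 hours 18 minutes flight time → 12:42 PM UTC.
Port Linden is UTC+10:30, so local arrival = 12:42 PM + 10:30 = 11:12 PM on May 1.
Layover = 4:32 AM − 11:12 PM (+1 day) = 5 hours 20 minutes.

5 hours 20 minutes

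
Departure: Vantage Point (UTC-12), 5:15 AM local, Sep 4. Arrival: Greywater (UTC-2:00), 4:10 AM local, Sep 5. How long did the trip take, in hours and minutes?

12 hours 55 minutes

Departure in UTC: 5:15 AM + 12:00 = 5:15 PM on Sep 4.
Arrival in UTC: 4:10 AM + 2:00 = 6:10 AM on Sep 5.
Elapsed = 6:10 AM − 5:15 PM (+1 day) = 12 hours 55 minutes.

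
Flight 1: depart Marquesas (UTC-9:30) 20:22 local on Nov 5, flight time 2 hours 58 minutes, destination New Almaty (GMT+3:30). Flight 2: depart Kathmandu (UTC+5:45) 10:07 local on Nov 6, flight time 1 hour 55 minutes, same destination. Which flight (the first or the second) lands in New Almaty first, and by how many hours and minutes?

Flight 1 in UTC: 20:22 + 9:30 = 05:52 on Nov 6.
+2 hours and 58 minutes → arrive 08:50 UTC on Nov 6.
Flight 2 in UTC: 10:07 − 5:45 = 04:22 on Nov 6.
+1 hour 55 minutes → arrive 06:17 UTC on Nov 6.
Flight 2 lands earlier by 2 hours 33 minutes.

the second, by 2 hours 33 minutes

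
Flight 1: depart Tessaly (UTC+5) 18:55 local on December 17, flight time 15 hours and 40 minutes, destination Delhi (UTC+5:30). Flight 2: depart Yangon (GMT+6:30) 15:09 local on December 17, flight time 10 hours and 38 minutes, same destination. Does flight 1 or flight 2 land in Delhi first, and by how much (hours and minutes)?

the second, by 10 hours 18 minutes

Flight 1 in UTC: 18:55 − 5:00 = 13:55 on Dec 17.
+15 hours and 40 minutes → arrive 05:35 UTC on Dec 18.
Flight 2 in UTC: 15:09 − 6:30 = 08:39 on Dec 17.
+10 hours 38 minutes → arrive 19:17 UTC on Dec 17.
Flight 2 lands earlier by 10 hours 18 minutes.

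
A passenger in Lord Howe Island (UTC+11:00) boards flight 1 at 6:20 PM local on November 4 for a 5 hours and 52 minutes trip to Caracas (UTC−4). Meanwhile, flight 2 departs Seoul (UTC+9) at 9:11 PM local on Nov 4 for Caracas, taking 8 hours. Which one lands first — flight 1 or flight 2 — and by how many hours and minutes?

Flight 1 in UTC: 6:20 PM − 11:00 = 7:20 AM on Nov 4.
+5 hours 52 minutes → arrive 1:12 PM UTC on Nov 4.
Flight 2 in UTC: 9:11 PM − 9:00 = 12:11 PM on Nov 4.
+8 hours → arrive 8:11 PM UTC on Nov 4.
Flight 1 lands earlier by 6 hours 59 minutes.

the first, by 6 hours 59 minutes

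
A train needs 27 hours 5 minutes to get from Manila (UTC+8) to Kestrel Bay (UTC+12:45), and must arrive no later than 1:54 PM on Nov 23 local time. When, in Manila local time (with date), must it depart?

Target arrival in UTC: 1:54 PM − 12:45 = 1:09 AM on Nov 23.
Subtract 27 hours 5 minutes → departure 10:04 PM UTC on Nov 21.
Manila is UTC+8:00: 10:04 PM + 8:00 = 6:04 AM on Nov 22.

6:04 AM on November 22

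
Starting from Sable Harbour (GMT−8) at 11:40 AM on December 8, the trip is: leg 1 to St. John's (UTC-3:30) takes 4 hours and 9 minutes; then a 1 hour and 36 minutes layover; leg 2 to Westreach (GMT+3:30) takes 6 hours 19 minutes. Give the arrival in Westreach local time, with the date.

11:14 AM on December 9

Convert departure to UTC: 11:40 AM + 8:00 = 7:40 PM UTC on Dec 8.
Add 4 hours 9 minutes leg 1 → 11:49 PM UTC.
Add 1 hour 36 minutes layover in St. John's → 1:25 AM UTC (Dec 9).
Add 6 hours and 19 minutes leg 2 → 7:44 AM UTC.
Westreach is UTC+3:30, so local arrival = 7:44 AM + 3:30 = 11:14 AM on Dec 9.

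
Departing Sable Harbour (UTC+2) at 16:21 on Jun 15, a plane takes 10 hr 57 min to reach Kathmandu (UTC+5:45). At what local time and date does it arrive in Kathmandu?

07:03 on June 16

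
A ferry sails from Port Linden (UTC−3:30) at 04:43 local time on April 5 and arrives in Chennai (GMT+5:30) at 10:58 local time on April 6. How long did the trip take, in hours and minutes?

21 hours 15 minutes

Chennai is 9:00 ahead of Port Linden.
Clock-face elapsed time (ignoring zones) is 30 hours 15 minutes.
Actual elapsed = 30 hours 15 minutes − 9:00 = 21 hours 15 minutes.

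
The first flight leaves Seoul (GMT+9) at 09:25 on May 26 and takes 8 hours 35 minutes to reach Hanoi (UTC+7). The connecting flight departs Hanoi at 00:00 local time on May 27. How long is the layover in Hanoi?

8 hours

Convert departure to UTC: 09:25 − 9:00 = 00:25 UTC on May 26.
Add 8 hours 35 minutes flight time → 09:00 UTC.
Hanoi is UTC+7:00, so local arrival = 09:00 + 7:00 = 16:00 on May 26.
Layover = 00:00 − 16:00 (+1 day) = 8 hours.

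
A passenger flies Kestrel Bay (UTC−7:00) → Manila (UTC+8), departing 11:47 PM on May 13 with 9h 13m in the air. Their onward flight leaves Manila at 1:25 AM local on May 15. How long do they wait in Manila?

Convert departure to UTC: 11:47 PM + 7:00 = 6:47 AM UTC on May 14.
Add 9 hours 13 minutes flight time → 4:00 PM UTC.
Manila is UTC+8:00, so local arrival = 4:00 PM + 8:00 = 12:00 AM on May 15.
Layover = 1:25 AM − 12:00 AM = 1 hour 25 minutes.

1 hour 25 minutes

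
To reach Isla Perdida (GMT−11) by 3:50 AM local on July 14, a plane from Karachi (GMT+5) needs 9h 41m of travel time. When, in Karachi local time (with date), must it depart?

10:09 AM on Jul 14

Target arrival in UTC: 3:50 AM + 11:00 = 2:50 PM on Jul 14.
Subtract 9 hours and 41 minutes → departure 5:09 AM UTC on Jul 14.
Karachi is UTC+5:00: 5:09 AM + 5:00 = 10:09 AM on Jul 14.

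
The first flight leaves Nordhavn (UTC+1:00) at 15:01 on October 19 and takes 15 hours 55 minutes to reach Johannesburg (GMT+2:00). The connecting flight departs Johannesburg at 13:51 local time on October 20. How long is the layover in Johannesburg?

Convert departure to UTC: 15:01 − 1:00 = 14:01 UTC on Oct 19.
Add 15 hours and 55 minutes flight time → 05:56 UTC (Oct 20).
Johannesburg is UTC+2:00, so local arrival = 05:56 + 2:00 = 07:56 on Oct 20.
Layover = 13:51 − 07:56 = 5 hours 55 minutes.

5 hours 55 minutes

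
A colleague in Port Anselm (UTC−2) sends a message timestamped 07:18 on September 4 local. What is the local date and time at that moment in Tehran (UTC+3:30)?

12:48 on Sep 4

Tehran is 5:30 ahead of Port Anselm.
Shift by the zone difference: 07:18 + 5:30 = 12:48 on Sep 4 in Tehran.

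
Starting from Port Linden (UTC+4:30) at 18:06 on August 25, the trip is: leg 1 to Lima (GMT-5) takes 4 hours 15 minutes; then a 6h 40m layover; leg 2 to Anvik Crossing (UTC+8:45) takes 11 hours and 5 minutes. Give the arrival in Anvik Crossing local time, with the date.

20:21 on August 26

Convert departure to UTC: 18:06 − 4:30 = 13:36 UTC on Aug 25.
Add 4 hours and 15 minutes leg 1 → 17:51 UTC.
Add 6 hours 40 minutes layover in Lima → 00:31 UTC (Aug 26).
Add 11 hours 5 minutes leg 2 → 11:36 UTC.
Anvik Crossing is UTC+8:45, so local arrival = 11:36 + 8:45 = 20:21 on Aug 26.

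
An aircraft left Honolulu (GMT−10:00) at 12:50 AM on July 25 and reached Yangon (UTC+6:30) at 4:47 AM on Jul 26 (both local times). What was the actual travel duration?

11 hours 27 minutes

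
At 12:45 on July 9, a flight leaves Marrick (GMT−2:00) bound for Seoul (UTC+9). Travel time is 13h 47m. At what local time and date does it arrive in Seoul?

13:32 on Jul 10

Convert departure to UTC: 12:45 + 2:00 = 14:45 UTC on Jul 9.
Add 13 hours 47 minutes travel time → 04:32 UTC (Jul 10).
Seoul is UTC+9:00, so local arrival = 04:32 + 9:00 = 13:32 on Jul 10.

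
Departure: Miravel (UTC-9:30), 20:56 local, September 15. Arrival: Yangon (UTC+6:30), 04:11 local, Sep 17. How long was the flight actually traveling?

15 hours 15 minutes

Yangon is 16:00 ahead of Miravel.
Clock-face elapsed time (ignoring zones) is 31 hours 15 minutes.
Actual elapsed = 31 hours 15 minutes − 16:00 = 15 hours 15 minutes.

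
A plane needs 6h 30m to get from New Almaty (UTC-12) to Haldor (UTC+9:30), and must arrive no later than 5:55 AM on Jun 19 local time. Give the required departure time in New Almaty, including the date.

Target arrival in UTC: 5:55 AM − 9:30 = 8:25 PM on Jun 18.
Subtract 6 hours and 30 minutes → departure 1:55 PM UTC on Jun 18.
New Almaty is UTC−12:00: 1:55 PM − 12:00 = 1:55 AM on Jun 18.

1:55 AM on June 18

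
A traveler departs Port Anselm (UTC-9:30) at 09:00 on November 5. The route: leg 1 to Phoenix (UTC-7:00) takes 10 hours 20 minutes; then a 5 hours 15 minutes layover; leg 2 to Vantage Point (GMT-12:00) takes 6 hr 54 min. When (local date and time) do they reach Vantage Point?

04:59 on November 6

Convert departure to UTC: 09:00 + 9:30 = 18:30 UTC on Nov 5.
Add 10 hours 20 minutes leg 1 → 04:50 UTC (Nov 6).
Add 5 hours and 15 minutes layover in Phoenix → 10:05 UTC.
Add 6 hours and 54 minutes leg 2 → 16:59 UTC.
Vantage Point is UTC−12:00, so local arrival = 16:59 − 12:00 = 04:59 on Nov 6.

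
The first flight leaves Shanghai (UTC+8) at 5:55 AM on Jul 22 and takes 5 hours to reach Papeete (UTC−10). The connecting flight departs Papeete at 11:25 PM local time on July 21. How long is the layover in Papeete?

Convert departure to UTC: 5:55 AM − 8:00 = 9:55 PM UTC on Jul 21.
Add 5 hours flight time → 2:55 AM UTC (Jul 22).
Papeete is UTC−10:00, so local arrival = 2:55 AM − 10:00 = 4:55 PM on Jul 21.
Layover = 11:25 PM − 4:55 PM = 6 hours 30 minutes.

6 hours 30 minutes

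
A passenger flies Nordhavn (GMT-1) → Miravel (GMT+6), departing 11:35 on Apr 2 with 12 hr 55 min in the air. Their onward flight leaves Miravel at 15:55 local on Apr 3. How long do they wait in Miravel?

Convert departure to UTC: 11:35 + 1:00 = 12:35 UTC on Apr 2.
Add 12 hours and 55 minutes flight time → 01:30 UTC (Apr 3).
Miravel is UTC+6:00, so local arrival = 01:30 + 6:00 = 07:30 on Apr 3.
Layover = 15:55 − 07:30 = 8 hours 25 minutes.

8 hours 25 minutes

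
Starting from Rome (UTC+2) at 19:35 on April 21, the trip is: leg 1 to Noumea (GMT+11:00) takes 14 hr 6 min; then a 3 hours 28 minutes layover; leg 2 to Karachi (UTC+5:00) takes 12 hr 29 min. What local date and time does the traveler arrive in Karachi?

Convert departure to UTC: 19:35 − 2:00 = 17:35 UTC on Apr 21.
Add 14 hours and 6 minutes leg 1 → 07:41 UTC (Apr 22).
Add 3 hours and 28 minutes layover in Noumea → 11:09 UTC.
Add 12 hours and 29 minutes leg 2 → 23:38 UTC.
Karachi is UTC+5:00, so local arrival = 23:38 + 5:00 = 04:38 on Apr 23.

04:38 on April 23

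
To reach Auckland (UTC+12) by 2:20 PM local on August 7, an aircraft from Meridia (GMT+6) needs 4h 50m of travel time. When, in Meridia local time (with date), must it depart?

3:30 AM on August 7

Target arrival in UTC: 2:20 PM − 12:00 = 2:20 AM on Aug 7.
Subtract 4 hours 50 minutes → departure 9:30 PM UTC on Aug 6.
Meridia is UTC+6:00: 9:30 PM + 6:00 = 3:30 AM on Aug 7.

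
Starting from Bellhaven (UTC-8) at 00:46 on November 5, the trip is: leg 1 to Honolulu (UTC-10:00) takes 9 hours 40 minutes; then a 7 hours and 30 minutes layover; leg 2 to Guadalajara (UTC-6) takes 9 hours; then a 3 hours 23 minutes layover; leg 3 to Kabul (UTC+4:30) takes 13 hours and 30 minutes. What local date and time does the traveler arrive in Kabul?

08:19 on November 7

Convert departure to UTC: 00:46 + 8:00 = 08:46 UTC on Nov 5.
Add 9 hours 40 minutes leg 1 → 18:26 UTC.
Add 7 hours 30 minutes layover in Honolulu → 01:56 UTC (Nov 6).
Add 9 hours leg 2 → 10:56 UTC.
Add 3 hours 23 minutes layover in Guadalajara → 14:19 UTC.
Add 13 hours and 30 minutes leg 3 → 03:49 UTC (Nov 7).
Kabul is UTC+4:30, so local arrival = 03:49 + 4:30 = 08:19 on Nov 7.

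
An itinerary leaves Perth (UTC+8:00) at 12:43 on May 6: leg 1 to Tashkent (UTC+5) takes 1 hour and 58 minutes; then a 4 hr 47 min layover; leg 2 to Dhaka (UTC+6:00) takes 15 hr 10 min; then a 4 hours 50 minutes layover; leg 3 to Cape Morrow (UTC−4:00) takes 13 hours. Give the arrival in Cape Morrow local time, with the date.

16:28 on May 7

Convert departure to UTC: 12:43 − 8:00 = 04:43 UTC on May 6.
Add 1 hour and 58 minutes leg 1 → 06:41 UTC.
Add 4 hours 47 minutes layover in Tashkent → 11:28 UTC.
Add 15 hours and 10 minutes leg 2 → 02:38 UTC (May 7).
Add 4 hours 50 minutes layover in Dhaka → 07:28 UTC.
Add 13 hours leg 3 → 20:28 UTC.
Cape Morrow is UTC−4:00, so local arrival = 20:28 − 4:00 = 16:28 on May 7.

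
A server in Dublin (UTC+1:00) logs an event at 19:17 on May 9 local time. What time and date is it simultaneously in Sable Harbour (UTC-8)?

10:17 on May 9

In UTC: 19:17 − 1:00 = 18:17 on May 9.
Sable Harbour is UTC−8:00: 18:17 − 8:00 = 10:17 on May 9.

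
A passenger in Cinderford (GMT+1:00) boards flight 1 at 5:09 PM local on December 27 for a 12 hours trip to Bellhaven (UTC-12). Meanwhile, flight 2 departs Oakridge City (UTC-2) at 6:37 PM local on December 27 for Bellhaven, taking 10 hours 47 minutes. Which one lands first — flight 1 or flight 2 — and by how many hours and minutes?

Flight 1 in UTC: 5:09 PM − 1:00 = 4:09 PM on Dec 27.
+12 hours → arrive 4:09 AM UTC on Dec 28.
Flight 2 in UTC: 6:37 PM + 2:00 = 8:37 PM on Dec 27.
+10 hours 47 minutes → arrive 7:24 AM UTC on Dec 28.
Flight 1 lands earlier by 3 hours 15 minutes.

the first, by 3 hours 15 minutes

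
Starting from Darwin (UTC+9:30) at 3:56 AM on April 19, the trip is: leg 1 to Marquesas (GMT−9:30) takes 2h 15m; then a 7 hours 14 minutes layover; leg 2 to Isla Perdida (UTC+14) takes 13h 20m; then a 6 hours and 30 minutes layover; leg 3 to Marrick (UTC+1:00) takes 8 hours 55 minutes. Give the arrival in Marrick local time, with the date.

9:40 AM on Apr 20

Convert departure to UTC: 3:56 AM − 9:30 = 6:26 PM UTC on Apr 18.
Add 2 hours and 15 minutes leg 1 → 8:41 PM UTC.
Add 7 hours and 14 minutes layover in Marquesas → 3:55 AM UTC (Apr 19).
Add 13 hours and 20 minutes leg 2 → 5:15 PM UTC.
Add 6 hours 30 minutes layover in Isla Perdida → 11:45 PM UTC.
Add 8 hours and 55 minutes leg 3 → 8:40 AM UTC (Apr 20).
Marrick is UTC+1:00, so local arrival = 8:40 AM + 1:00 = 9:40 AM on Apr 20.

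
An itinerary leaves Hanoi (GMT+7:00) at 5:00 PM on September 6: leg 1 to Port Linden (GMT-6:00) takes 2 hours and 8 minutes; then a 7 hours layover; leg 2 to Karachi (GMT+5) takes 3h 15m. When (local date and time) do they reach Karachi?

3:23 AM on September 7

Convert departure to UTC: 5:00 PM − 7:00 = 10:00 AM UTC on Sep 6.
Add 2 hours and 8 minutes leg 1 → 12:08 PM UTC.
Add 7 hours layover in Port Linden → 7:08 PM UTC.
Add 3 hours and 15 minutes leg 2 → 10:23 PM UTC.
Karachi is UTC+5:00, so local arrival = 10:23 PM + 5:00 = 3:23 AM on Sep 7.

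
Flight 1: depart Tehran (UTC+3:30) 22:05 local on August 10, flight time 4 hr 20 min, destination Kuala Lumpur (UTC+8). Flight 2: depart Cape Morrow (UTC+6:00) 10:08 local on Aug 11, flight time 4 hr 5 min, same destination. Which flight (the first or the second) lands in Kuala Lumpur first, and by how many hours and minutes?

Flight 1 in UTC: 22:05 − 3:30 = 18:35 on Aug 10.
+4 hours and 20 minutes → arrive 22:55 UTC on Aug 10.
Flight 2 in UTC: 10:08 − 6:00 = 04:08 on Aug 11.
+4 hours and 5 minutes → arrive 08:13 UTC on Aug 11.
Flight 1 lands earlier by 9 hours 18 minutes.

the first, by 9 hours 18 minutes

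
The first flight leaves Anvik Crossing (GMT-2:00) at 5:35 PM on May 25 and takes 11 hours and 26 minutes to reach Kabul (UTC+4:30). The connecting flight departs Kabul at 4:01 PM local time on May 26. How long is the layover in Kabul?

4 hours 30 minutes

Convert departure to UTC: 5:35 PM + 2:00 = 7:35 PM UTC on May 25.
Add 11 hours 26 minutes flight time → 7:01 AM UTC (May 26).
Kabul is UTC+4:30, so local arrival = 7:01 AM + 4:30 = 11:31 AM on May 26.
Layover = 4:01 PM − 11:31 AM = 4 hours 30 minutes.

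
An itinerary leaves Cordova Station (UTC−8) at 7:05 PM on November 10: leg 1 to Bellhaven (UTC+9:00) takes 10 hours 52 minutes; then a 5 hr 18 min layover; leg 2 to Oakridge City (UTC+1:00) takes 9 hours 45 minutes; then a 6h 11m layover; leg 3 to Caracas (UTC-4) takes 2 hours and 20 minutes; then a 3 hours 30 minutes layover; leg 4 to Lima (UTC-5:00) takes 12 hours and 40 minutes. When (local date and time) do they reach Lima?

Convert departure to UTC: 7:05 PM + 8:00 = 3:05 AM UTC on Nov 11.
Add 10 hours 52 minutes leg 1 → 1:57 PM UTC.
Add 5 hours and 18 minutes layover in Bellhaven → 7:15 PM UTC.
Add 9 hours 45 minutes leg 2 → 5:00 AM UTC (Nov 12).
Add 6 hours and 11 minutes layover in Oakridge City → 11:11 AM UTC.
Add 2 hours 20 minutes leg 3 → 1:31 PM UTC.
Add 3 hours 30 minutes layover in Caracas → 5:01 PM UTC.
Add 12 hours and 40 minutes leg 4 → 5:41 AM UTC (Nov 13).
Lima is UTC−5:00, so local arrival = 5:41 AM − 5:00 = 12:41 AM on Nov 13.

12:41 AM on November 13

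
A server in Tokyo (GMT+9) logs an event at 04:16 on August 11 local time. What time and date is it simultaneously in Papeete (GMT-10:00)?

Papeete is 19:00 behind Tokyo.
Shift by the zone difference: 04:16 − 19:00 = 09:16 on Aug 10 in Papeete.

09:16 on Aug 10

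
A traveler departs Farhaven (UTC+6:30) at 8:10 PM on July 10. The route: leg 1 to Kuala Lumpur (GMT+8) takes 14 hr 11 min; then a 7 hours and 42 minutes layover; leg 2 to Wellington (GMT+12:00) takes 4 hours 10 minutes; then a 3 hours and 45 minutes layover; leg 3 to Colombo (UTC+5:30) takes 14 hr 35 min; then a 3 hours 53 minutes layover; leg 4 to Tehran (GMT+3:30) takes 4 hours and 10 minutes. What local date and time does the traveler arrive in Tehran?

9:36 PM on July 12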